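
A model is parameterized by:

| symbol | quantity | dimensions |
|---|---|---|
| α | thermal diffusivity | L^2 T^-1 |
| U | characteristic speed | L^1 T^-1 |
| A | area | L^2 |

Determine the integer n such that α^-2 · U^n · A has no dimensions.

Balance the L exponent: (1)·n from U, plus −2·(2) + (2) = -2 from the rest, must sum to zero.
n − 2 = 0, so n = 2.

2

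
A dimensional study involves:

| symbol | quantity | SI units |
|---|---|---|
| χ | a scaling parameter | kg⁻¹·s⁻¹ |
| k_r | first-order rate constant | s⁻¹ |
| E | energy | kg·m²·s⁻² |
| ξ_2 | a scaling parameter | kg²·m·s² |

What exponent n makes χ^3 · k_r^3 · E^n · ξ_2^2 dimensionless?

Balance the M exponent: (1)·n from E, plus 3·(-1) + 3·(0) + 2·(2) = 1 from the rest, must sum to zero.
n + 1 = 0, so n = -1.

-1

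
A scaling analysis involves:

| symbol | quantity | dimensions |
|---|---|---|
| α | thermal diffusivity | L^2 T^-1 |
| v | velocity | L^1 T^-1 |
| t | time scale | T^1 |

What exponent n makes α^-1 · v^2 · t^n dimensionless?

1

Balance the T exponent: (1)·n from t, plus −(-1) + 2·(-1) = -1 from the rest, must sum to zero.
n − 1 = 0, so n = 1.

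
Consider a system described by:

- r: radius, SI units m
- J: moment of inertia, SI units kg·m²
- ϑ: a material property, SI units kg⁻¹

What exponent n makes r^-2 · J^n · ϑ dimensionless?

Balance the M exponent: (1)·n from J, plus −2·(0) + (-1) = -1 from the rest, must sum to zero.
n − 1 = 0, so n = 1.

1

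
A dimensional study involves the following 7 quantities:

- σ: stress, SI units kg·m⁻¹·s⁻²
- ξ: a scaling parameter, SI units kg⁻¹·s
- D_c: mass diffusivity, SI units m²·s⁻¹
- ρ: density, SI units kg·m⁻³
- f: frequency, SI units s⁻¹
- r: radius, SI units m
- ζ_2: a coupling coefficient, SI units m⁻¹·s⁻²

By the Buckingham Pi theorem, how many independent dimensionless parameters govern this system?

There are 7 variables and 3 base dimensions (M, L, T).
The dimension matrix has rank 3.
Independent dimensionless groups: 7 − 3 = 4.

4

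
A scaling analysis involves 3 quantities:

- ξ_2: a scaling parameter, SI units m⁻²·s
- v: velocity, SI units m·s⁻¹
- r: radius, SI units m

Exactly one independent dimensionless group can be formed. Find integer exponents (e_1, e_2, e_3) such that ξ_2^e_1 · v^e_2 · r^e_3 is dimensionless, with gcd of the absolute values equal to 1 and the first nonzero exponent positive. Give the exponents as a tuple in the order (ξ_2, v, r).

L: e_1·(-2) + e_2·(1) + e_3·(1) = 0
T: e_1·(1) + e_2·(-1) + e_3·(0) = 0
Solving this homogeneous linear system for the smallest-integer solution (first nonzero entry positive) gives (1, 1, 1).

(1, 1, 1)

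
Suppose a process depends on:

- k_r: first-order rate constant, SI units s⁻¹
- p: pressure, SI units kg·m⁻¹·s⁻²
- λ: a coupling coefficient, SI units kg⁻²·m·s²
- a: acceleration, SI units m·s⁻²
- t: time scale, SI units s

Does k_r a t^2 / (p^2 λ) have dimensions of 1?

no

Sum the exponent of each base dimension across the product:
  M: [k_r]_M − 2·[p]_M − [λ]_M + [a]_M + 2·[t]_M = (0) − 2·(1) − (-2) + (0) + 2·(0) = 0
  L: [k_r]_L − 2·[p]_L − [λ]_L + [a]_L + 2·[t]_L = (0) − 2·(-1) − (1) + (1) + 2·(0) = 2
  T: [k_r]_T − 2·[p]_T − [λ]_T + [a]_T + 2·[t]_T = (-1) − 2·(-2) − (2) + (-2) + 2·(1) = 1
Net dimensions [L² T] ≠ [1] — not dimensionless.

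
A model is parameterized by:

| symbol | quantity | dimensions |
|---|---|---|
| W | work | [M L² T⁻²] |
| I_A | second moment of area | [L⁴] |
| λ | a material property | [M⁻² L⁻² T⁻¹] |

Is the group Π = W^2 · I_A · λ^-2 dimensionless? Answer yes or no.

no

Sum the exponent of each base dimension across the product:
  M: 2·[W]_M + [I_A]_M − 2·[λ]_M = 2·(1) + (0) − 2·(-2) = 6
  L: 2·[W]_L + [I_A]_L − 2·[λ]_L = 2·(2) + (4) − 2·(-2) = 12
  T: 2·[W]_T + [I_A]_T − 2·[λ]_T = 2·(-2) + (0) − 2·(-1) = -2
Net dimensions [M⁶ L¹² T⁻²] ≠ [1] — not dimensionless.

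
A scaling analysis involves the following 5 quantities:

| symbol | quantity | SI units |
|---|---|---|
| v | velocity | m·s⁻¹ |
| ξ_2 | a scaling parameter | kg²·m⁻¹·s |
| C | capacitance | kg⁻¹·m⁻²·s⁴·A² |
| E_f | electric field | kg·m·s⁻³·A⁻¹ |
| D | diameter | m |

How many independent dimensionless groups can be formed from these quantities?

1

There are 5 variables and 4 base dimensions (M, L, T, I).
The dimension matrix has rank 4.
Independent dimensionless groups: 5 − 4 = 1.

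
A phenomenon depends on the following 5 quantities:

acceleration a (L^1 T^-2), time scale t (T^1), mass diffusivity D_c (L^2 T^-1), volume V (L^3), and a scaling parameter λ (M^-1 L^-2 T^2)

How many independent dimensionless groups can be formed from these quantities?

2

There are 5 variables and 3 base dimensions (M, L, T).
The dimension matrix has rank 3.
Independent dimensionless groups: 5 − 3 = 2.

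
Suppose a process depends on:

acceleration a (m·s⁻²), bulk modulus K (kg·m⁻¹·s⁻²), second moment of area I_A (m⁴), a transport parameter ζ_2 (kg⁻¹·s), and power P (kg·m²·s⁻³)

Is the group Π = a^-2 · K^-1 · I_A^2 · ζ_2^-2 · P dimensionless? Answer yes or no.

Sum the exponent of each base dimension across the product:
  M: −2·[a]_M − [K]_M + 2·[I_A]_M − 2·[ζ_2]_M + [P]_M = −2·(0) − (1) + 2·(0) − 2·(-1) + (1) = 2
  L: −2·[a]_L − [K]_L + 2·[I_A]_L − 2·[ζ_2]_L + [P]_L = −2·(1) − (-1) + 2·(4) − 2·(0) + (2) = 9
  T: −2·[a]_T − [K]_T + 2·[I_A]_T − 2·[ζ_2]_T + [P]_T = −2·(-2) − (-2) + 2·(0) − 2·(1) + (-3) = 1
Net dimensions [M² L⁹ T] ≠ [1] — not dimensionless.

no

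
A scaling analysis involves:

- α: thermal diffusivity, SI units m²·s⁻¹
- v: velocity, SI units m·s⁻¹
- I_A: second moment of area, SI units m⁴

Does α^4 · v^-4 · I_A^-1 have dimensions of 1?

yes

Sum the exponent of each base dimension across the product:
  L: 4·[α]_L − 4·[v]_L − [I_A]_L = 4·(2) − 4·(1) − (4) = 0
  T: 4·[α]_T − 4·[v]_T − [I_A]_T = 4·(-1) − 4·(-1) − (0) = 0
All base exponents vanish — dimensionless.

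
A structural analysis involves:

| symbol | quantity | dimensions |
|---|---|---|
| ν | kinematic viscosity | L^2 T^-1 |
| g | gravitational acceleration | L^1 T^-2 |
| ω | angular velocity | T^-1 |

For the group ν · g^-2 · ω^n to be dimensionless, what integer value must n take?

3

Balance the T exponent: (-1)·n from ω, plus (-1) − 2·(-2) = 3 from the rest, must sum to zero.
−n + 3 = 0, so n = 3.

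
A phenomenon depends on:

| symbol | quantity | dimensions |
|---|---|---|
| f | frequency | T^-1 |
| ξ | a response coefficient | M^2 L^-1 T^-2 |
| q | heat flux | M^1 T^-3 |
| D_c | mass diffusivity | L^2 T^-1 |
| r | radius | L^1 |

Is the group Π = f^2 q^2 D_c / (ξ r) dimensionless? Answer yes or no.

Sum the exponent of each base dimension across the product:
  M: 2·[f]_M − [ξ]_M + 2·[q]_M + [D_c]_M − [r]_M = 2·(0) − (2) + 2·(1) + (0) − (0) = 0
  L: 2·[f]_L − [ξ]_L + 2·[q]_L + [D_c]_L − [r]_L = 2·(0) − (-1) + 2·(0) + (2) − (1) = 2
  T: 2·[f]_T − [ξ]_T + 2·[q]_T + [D_c]_T − [r]_T = 2·(-1) − (-2) + 2·(-3) + (-1) − (0) = -7
Net dimensions [L² T⁻⁷] ≠ [1] — not dimensionless.

no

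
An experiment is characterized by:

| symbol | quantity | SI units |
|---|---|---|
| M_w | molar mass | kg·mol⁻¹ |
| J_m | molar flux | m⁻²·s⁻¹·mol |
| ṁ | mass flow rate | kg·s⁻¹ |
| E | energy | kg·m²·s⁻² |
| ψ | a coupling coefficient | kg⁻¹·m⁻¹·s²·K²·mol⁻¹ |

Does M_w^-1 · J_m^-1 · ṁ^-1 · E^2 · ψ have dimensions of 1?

no

Sum the exponent of each base dimension across the product:
  M: −[M_w]_M − [J_m]_M − [ṁ]_M + 2·[E]_M + [ψ]_M = −(1) − (0) − (1) + 2·(1) + (-1) = -1
  L: −[M_w]_L − [J_m]_L − [ṁ]_L + 2·[E]_L + [ψ]_L = −(0) − (-2) − (0) + 2·(2) + (-1) = 5
  T: −[M_w]_T − [J_m]_T − [ṁ]_T + 2·[E]_T + [ψ]_T = −(0) − (-1) − (-1) + 2·(-2) + (2) = 0
  Θ: −[M_w]_Θ − [J_m]_Θ − [ṁ]_Θ + 2·[E]_Θ + [ψ]_Θ = −(0) − (0) − (0) + 2·(0) + (2) = 2
  N: −[M_w]_N − [J_m]_N − [ṁ]_N + 2·[E]_N + [ψ]_N = −(-1) − (1) − (0) + 2·(0) + (-1) = -1
Net dimensions [M⁻¹ L⁵ Θ² N⁻¹] ≠ [1] — not dimensionless.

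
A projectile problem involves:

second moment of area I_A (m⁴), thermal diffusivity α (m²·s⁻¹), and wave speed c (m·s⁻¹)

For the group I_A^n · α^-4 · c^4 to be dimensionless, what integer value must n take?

1

Balance the L exponent: (4)·n from I_A, plus −4·(2) + 4·(1) = -4 from the rest, must sum to zero.
4n − 4 = 0, so n = 1.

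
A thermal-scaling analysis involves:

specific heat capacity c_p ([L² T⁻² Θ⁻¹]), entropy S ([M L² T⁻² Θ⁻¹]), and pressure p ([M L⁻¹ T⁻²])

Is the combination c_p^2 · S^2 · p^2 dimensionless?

no

Sum the exponent of each base dimension across the product:
  M: 2·[c_p]_M + 2·[S]_M + 2·[p]_M = 2·(0) + 2·(1) + 2·(1) = 4
  L: 2·[c_p]_L + 2·[S]_L + 2·[p]_L = 2·(2) + 2·(2) + 2·(-1) = 6
  T: 2·[c_p]_T + 2·[S]_T + 2·[p]_T = 2·(-2) + 2·(-2) + 2·(-2) = -12
  Θ: 2·[c_p]_Θ + 2·[S]_Θ + 2·[p]_Θ = 2·(-1) + 2·(-1) + 2·(0) = -4
Net dimensions [M⁴ L⁶ T⁻¹² Θ⁻⁴] ≠ [1] — not dimensionless.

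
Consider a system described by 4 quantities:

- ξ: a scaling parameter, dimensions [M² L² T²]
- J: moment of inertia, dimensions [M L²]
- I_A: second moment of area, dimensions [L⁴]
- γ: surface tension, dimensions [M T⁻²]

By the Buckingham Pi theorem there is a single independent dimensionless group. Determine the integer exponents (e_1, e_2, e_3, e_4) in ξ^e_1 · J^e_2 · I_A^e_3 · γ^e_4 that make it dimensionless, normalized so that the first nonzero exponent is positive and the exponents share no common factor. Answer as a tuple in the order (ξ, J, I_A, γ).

(1, -3, 1, 1)

M: e_1·(2) + e_2·(1) + e_3·(0) + e_4·(1) = 0
L: e_1·(2) + e_2·(2) + e_3·(4) + e_4·(0) = 0
T: e_1·(2) + e_2·(0) + e_3·(0) + e_4·(-2) = 0
Solving this homogeneous linear system for the smallest-integer solution (first nonzero entry positive) gives (1, -3, 1, 1).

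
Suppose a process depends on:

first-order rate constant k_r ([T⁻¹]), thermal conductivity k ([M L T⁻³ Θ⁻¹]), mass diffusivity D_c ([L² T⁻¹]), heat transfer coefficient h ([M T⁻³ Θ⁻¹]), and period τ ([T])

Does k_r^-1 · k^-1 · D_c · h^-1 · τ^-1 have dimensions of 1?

Sum the exponent of each base dimension across the product:
  M: −[k_r]_M − [k]_M + [D_c]_M − [h]_M − [τ]_M = −(0) − (1) + (0) − (1) − (0) = -2
  L: −[k_r]_L − [k]_L + [D_c]_L − [h]_L − [τ]_L = −(0) − (1) + (2) − (0) − (0) = 1
  T: −[k_r]_T − [k]_T + [D_c]_T − [h]_T − [τ]_T = −(-1) − (-3) + (-1) − (-3) − (1) = 5
  Θ: −[k_r]_Θ − [k]_Θ + [D_c]_Θ − [h]_Θ − [τ]_Θ = −(0) − (-1) + (0) − (-1) − (0) = 2
Net dimensions [M⁻² L T⁵ Θ²] ≠ [1] — not dimensionless.

no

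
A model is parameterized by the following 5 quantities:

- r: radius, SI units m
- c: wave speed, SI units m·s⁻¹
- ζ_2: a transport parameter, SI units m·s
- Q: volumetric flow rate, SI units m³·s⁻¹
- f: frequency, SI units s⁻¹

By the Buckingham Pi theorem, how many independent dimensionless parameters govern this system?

There are 5 variables and 2 base dimensions (L, T).
The dimension matrix has rank 2.
Independent dimensionless groups: 5 − 2 = 3.

3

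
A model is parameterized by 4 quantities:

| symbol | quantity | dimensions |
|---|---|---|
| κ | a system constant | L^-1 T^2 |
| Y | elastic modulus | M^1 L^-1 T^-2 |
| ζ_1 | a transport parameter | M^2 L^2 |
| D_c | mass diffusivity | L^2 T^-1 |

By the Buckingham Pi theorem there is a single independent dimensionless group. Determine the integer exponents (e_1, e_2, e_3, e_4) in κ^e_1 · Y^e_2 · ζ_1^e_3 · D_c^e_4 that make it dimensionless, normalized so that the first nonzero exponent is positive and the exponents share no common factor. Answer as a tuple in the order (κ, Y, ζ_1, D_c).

(4, 2, -1, 4)

M: e_1·(0) + e_2·(1) + e_3·(2) + e_4·(0) = 0
L: e_1·(-1) + e_2·(-1) + e_3·(2) + e_4·(2) = 0
T: e_1·(2) + e_2·(-2) + e_3·(0) + e_4·(-1) = 0
Solving this homogeneous linear system for the smallest-integer solution (first nonzero entry positive) gives (4, 2, -1, 4).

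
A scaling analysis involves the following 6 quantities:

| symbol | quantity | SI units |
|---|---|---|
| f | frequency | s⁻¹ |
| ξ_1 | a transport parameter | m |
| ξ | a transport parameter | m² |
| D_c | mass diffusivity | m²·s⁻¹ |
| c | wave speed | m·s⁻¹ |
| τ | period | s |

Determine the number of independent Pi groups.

4

There are 6 variables and 2 base dimensions (L, T).
The dimension matrix has rank 2.
Independent dimensionless groups: 6 − 2 = 4.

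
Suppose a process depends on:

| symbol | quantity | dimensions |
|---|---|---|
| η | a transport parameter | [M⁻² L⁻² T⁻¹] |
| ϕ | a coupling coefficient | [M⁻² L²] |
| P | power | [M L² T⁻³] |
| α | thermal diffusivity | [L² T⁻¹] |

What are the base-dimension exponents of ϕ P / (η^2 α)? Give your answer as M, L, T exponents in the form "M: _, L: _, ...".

M: 3, L: 6, T: 0

Collect each base-dimension exponent across the product:
  M: −2·(-2) + (-2) + (1) − (0) = 3
  L: −2·(-2) + (2) + (2) − (2) = 6
  T: −2·(-1) + (0) + (-3) − (-1) = 0
So the dimensions are [M³ L⁶].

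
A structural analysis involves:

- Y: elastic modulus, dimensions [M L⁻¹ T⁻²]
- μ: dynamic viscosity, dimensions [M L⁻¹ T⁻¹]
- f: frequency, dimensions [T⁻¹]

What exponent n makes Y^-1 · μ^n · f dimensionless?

1

Balance the M exponent: (1)·n from μ, plus −(1) + (0) = -1 from the rest, must sum to zero.
n − 1 = 0, so n = 1.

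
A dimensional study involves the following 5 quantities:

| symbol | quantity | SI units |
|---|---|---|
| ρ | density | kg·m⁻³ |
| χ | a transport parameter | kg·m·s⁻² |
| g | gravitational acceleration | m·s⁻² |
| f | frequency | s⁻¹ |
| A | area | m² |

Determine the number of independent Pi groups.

There are 5 variables and 3 base dimensions (M, L, T).
The dimension matrix has rank 3.
Independent dimensionless groups: 5 − 3 = 2.

2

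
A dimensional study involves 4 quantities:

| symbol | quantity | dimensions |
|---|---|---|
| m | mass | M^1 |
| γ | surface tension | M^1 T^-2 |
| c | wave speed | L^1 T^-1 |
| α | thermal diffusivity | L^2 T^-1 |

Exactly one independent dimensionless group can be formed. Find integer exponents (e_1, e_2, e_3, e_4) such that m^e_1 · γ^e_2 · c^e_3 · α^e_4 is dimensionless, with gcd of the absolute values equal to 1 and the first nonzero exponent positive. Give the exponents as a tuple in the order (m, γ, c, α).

M: e_1·(1) + e_2·(1) + e_3·(0) + e_4·(0) = 0
L: e_1·(0) + e_2·(0) + e_3·(1) + e_4·(2) = 0
T: e_1·(0) + e_2·(-2) + e_3·(-1) + e_4·(-1) = 0
Solving this homogeneous linear system for the smallest-integer solution (first nonzero entry positive) gives (1, -1, 4, -2).

(1, -1, 4, -2)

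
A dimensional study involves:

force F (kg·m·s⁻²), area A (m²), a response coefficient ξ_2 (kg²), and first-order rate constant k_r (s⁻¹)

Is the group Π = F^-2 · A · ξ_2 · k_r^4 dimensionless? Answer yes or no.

Sum the exponent of each base dimension across the product:
  M: −2·[F]_M + [A]_M + [ξ_2]_M + 4·[k_r]_M = −2·(1) + (0) + (2) + 4·(0) = 0
  L: −2·[F]_L + [A]_L + [ξ_2]_L + 4·[k_r]_L = −2·(1) + (2) + (0) + 4·(0) = 0
  T: −2·[F]_T + [A]_T + [ξ_2]_T + 4·[k_r]_T = −2·(-2) + (0) + (0) + 4·(-1) = 0
All base exponents vanish — dimensionless.

yes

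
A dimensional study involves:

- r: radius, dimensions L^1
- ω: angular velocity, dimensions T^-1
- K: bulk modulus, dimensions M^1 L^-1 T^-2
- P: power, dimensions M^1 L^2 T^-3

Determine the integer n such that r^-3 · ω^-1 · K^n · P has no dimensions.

-1

Balance the M exponent: (1)·n from K, plus −3·(0) − (0) + (1) = 1 from the rest, must sum to zero.
n + 1 = 0, so n = -1.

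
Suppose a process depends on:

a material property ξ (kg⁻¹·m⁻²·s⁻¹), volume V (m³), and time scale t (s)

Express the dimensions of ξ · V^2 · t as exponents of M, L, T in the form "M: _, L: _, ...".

M: -1, L: 4, T: 0

Collect each base-dimension exponent across the product:
  M: (-1) + 2·(0) + (0) = -1
  L: (-2) + 2·(3) + (0) = 4
  T: (-1) + 2·(0) + (1) = 0
So the dimensions are [M⁻¹ L⁴].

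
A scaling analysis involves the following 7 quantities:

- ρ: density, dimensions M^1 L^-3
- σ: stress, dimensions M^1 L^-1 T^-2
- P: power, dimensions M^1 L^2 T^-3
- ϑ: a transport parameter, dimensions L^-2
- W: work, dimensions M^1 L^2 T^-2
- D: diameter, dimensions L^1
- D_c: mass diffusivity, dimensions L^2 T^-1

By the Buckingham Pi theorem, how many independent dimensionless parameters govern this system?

4

There are 7 variables and 3 base dimensions (M, L, T).
The dimension matrix has rank 3.
Independent dimensionless groups: 7 − 3 = 4.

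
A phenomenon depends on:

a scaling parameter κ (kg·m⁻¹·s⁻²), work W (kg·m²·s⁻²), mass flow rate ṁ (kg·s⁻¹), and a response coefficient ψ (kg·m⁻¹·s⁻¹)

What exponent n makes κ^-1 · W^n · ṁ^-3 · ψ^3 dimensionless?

Balance the M exponent: (1)·n from W, plus −(1) − 3·(1) + 3·(1) = -1 from the rest, must sum to zero.
n − 1 = 0, so n = 1.

1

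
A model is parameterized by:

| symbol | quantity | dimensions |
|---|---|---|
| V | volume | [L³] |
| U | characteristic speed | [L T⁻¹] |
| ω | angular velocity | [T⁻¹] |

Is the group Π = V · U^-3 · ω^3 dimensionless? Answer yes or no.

yes

Sum the exponent of each base dimension across the product:
  M: [V]_M − 3·[U]_M + 3·[ω]_M = (0) − 3·(0) + 3·(0) = 0
  L: [V]_L − 3·[U]_L + 3·[ω]_L = (3) − 3·(1) + 3·(0) = 0
  T: [V]_T − 3·[U]_T + 3·[ω]_T = (0) − 3·(-1) + 3·(-1) = 0
All base exponents vanish — dimensionless.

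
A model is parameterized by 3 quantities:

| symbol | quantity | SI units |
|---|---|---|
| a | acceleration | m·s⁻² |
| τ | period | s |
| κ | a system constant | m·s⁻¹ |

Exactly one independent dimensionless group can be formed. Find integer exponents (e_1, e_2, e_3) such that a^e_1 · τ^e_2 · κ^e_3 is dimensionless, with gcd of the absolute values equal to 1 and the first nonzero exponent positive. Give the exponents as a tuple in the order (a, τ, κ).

L: e_1·(1) + e_2·(0) + e_3·(1) = 0
T: e_1·(-2) + e_2·(1) + e_3·(-1) = 0
Solving this homogeneous linear system for the smallest-integer solution (first nonzero entry positive) gives (1, 1, -1).

(1, 1, -1)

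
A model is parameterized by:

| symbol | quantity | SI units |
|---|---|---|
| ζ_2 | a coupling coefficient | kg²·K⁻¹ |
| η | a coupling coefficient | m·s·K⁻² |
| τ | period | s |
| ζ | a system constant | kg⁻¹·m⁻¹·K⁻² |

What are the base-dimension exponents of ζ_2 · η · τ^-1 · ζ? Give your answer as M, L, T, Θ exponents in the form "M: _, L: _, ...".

M: 1, L: 0, T: 0, Θ: -5

Collect each base-dimension exponent across the product:
  M: (2) + (0) − (0) + (-1) = 1
  L: (0) + (1) − (0) + (-1) = 0
  T: (0) + (1) − (1) + (0) = 0
  Θ: (-1) + (-2) − (0) + (-2) = -5
So the dimensions are [M Θ⁻⁵].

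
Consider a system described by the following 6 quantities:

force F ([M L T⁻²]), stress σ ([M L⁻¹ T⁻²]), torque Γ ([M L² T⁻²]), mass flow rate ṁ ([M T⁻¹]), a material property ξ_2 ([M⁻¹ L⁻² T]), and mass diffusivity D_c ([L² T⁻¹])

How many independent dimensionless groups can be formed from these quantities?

3

There are 6 variables and 3 base dimensions (M, L, T).
The dimension matrix has rank 3.
Independent dimensionless groups: 6 − 3 = 3.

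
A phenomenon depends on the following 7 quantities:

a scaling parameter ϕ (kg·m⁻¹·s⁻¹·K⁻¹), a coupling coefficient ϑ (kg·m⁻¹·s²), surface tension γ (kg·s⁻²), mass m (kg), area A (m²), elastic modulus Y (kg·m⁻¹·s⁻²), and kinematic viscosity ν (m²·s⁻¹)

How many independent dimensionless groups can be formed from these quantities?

There are 7 variables and 4 base dimensions (M, L, T, Θ).
The dimension matrix has rank 4.
Independent dimensionless groups: 7 − 4 = 3.

3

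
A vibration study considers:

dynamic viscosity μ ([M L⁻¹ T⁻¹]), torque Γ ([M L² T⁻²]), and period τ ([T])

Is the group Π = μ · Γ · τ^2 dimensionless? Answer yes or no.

no

Sum the exponent of each base dimension across the product:
  M: [μ]_M + [Γ]_M + 2·[τ]_M = (1) + (1) + 2·(0) = 2
  L: [μ]_L + [Γ]_L + 2·[τ]_L = (-1) + (2) + 2·(0) = 1
  T: [μ]_T + [Γ]_T + 2·[τ]_T = (-1) + (-2) + 2·(1) = -1
Net dimensions [M² L T⁻¹] ≠ [1] — not dimensionless.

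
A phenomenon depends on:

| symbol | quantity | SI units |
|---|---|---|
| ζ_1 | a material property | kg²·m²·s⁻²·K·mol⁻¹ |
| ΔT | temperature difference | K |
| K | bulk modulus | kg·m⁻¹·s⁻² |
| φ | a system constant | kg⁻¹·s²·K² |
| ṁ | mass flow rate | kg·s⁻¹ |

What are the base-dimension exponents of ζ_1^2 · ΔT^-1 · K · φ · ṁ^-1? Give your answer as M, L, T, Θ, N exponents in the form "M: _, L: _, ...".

Collect each base-dimension exponent across the product:
  M: 2·(2) − (0) + (1) + (-1) − (1) = 3
  L: 2·(2) − (0) + (-1) + (0) − (0) = 3
  T: 2·(-2) − (0) + (-2) + (2) − (-1) = -3
  Θ: 2·(1) − (1) + (0) + (2) − (0) = 3
  N: 2·(-1) − (0) + (0) + (0) − (0) = -2
So the dimensions are [M³ L³ T⁻³ Θ³ N⁻²].

M: 3, L: 3, T: -3, Θ: 3, N: -2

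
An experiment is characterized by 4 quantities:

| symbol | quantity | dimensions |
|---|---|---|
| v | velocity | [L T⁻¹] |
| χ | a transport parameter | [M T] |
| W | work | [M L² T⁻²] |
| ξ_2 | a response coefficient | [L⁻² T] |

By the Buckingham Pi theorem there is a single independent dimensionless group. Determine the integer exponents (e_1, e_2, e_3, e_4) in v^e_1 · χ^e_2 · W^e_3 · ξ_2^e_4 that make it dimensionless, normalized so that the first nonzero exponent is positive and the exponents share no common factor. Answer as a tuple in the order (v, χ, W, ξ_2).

M: e_1·(0) + e_2·(1) + e_3·(1) + e_4·(0) = 0
L: e_1·(1) + e_2·(0) + e_3·(2) + e_4·(-2) = 0
T: e_1·(-1) + e_2·(1) + e_3·(-2) + e_4·(1) = 0
Solving this homogeneous linear system for the smallest-integer solution (first nonzero entry positive) gives (4, 1, -1, 1).

(4, 1, -1, 1)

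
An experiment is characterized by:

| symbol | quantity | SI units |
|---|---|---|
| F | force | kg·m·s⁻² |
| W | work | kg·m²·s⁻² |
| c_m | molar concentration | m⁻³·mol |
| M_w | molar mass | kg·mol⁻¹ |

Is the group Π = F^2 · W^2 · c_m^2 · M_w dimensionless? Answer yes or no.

no

Sum the exponent of each base dimension across the product:
  M: 2·[F]_M + 2·[W]_M + 2·[c_m]_M + [M_w]_M = 2·(1) + 2·(1) + 2·(0) + (1) = 5
  L: 2·[F]_L + 2·[W]_L + 2·[c_m]_L + [M_w]_L = 2·(1) + 2·(2) + 2·(-3) + (0) = 0
  T: 2·[F]_T + 2·[W]_T + 2·[c_m]_T + [M_w]_T = 2·(-2) + 2·(-2) + 2·(0) + (0) = -8
  N: 2·[F]_N + 2·[W]_N + 2·[c_m]_N + [M_w]_N = 2·(0) + 2·(0) + 2·(1) + (-1) = 1
Net dimensions [M⁵ T⁻⁸ N] ≠ [1] — not dimensionless.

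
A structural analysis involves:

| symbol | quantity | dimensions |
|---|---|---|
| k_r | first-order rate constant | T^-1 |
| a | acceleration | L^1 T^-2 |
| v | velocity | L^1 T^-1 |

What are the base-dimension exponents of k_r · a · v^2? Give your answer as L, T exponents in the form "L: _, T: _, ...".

Collect each base-dimension exponent across the product:
  L: (0) + (1) + 2·(1) = 3
  T: (-1) + (-2) + 2·(-1) = -5
So the dimensions are [L³ T⁻⁵].

L: 3, T: -5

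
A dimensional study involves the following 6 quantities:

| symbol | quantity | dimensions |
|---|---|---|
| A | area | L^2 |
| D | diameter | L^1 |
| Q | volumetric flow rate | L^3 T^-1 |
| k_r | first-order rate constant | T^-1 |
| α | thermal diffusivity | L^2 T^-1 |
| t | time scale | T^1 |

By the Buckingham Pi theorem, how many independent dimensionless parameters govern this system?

There are 6 variables and 2 base dimensions (L, T).
The dimension matrix has rank 2.
Independent dimensionless groups: 6 − 2 = 4.

4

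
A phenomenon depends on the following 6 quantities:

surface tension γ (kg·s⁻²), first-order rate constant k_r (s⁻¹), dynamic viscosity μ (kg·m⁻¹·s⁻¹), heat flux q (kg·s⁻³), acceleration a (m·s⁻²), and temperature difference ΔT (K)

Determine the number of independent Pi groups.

There are 6 variables and 4 base dimensions (M, L, T, Θ).
The dimension matrix has rank 4.
Independent dimensionless groups: 6 − 4 = 2.

2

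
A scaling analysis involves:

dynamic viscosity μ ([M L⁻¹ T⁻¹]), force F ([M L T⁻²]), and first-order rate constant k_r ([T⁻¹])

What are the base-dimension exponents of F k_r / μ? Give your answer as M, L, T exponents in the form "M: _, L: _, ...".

M: 0, L: 2, T: -2

Collect each base-dimension exponent across the product:
  M: −(1) + (1) + (0) = 0
  L: −(-1) + (1) + (0) = 2
  T: −(-1) + (-2) + (-1) = -2
So the dimensions are [L² T⁻²].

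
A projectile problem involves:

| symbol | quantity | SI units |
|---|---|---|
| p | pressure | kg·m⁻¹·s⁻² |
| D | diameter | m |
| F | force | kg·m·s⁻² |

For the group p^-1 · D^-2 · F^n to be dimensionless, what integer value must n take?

1

Balance the M exponent: (1)·n from F, plus −(1) − 2·(0) = -1 from the rest, must sum to zero.
n − 1 = 0, so n = 1.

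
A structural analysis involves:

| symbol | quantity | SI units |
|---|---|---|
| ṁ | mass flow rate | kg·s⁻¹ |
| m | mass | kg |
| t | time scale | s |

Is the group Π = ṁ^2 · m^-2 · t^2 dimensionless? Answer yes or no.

yes

Sum the exponent of each base dimension across the product:
  M: 2·[ṁ]_M − 2·[m]_M + 2·[t]_M = 2·(1) − 2·(1) + 2·(0) = 0
  L: 2·[ṁ]_L − 2·[m]_L + 2·[t]_L = 2·(0) − 2·(0) + 2·(0) = 0
  T: 2·[ṁ]_T − 2·[m]_T + 2·[t]_T = 2·(-1) − 2·(0) + 2·(1) = 0
All base exponents vanish — dimensionless.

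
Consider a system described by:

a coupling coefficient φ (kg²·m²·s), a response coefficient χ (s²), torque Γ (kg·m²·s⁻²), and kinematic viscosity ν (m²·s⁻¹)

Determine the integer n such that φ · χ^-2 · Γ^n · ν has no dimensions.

Balance the M exponent: (1)·n from Γ, plus (2) − 2·(0) + (0) = 2 from the rest, must sum to zero.
n + 2 = 0, so n = -2.

-2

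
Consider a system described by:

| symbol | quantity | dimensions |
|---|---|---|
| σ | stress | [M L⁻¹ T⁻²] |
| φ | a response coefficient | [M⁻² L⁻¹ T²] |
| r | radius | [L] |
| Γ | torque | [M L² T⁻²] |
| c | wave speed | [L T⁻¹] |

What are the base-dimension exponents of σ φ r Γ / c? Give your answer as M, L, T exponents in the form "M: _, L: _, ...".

M: 0, L: 0, T: -1

Collect each base-dimension exponent across the product:
  M: (1) + (-2) + (0) + (1) − (0) = 0
  L: (-1) + (-1) + (1) + (2) − (1) = 0
  T: (-2) + (2) + (0) + (-2) − (-1) = -1
So the dimensions are [T⁻¹].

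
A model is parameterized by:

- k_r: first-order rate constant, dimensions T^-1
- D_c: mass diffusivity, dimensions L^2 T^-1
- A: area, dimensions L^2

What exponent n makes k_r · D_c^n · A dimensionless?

-1

Balance the L exponent: (2)·n from D_c, plus (0) + (2) = 2 from the rest, must sum to zero.
2n + 2 = 0, so n = -1.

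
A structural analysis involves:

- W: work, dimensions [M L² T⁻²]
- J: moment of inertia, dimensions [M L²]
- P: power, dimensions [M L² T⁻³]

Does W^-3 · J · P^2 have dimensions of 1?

Sum the exponent of each base dimension across the product:
  M: −3·[W]_M + [J]_M + 2·[P]_M = −3·(1) + (1) + 2·(1) = 0
  L: −3·[W]_L + [J]_L + 2·[P]_L = −3·(2) + (2) + 2·(2) = 0
  T: −3·[W]_T + [J]_T + 2·[P]_T = −3·(-2) + (0) + 2·(-3) = 0
  Θ: −3·[W]_Θ + [J]_Θ + 2·[P]_Θ = −3·(0) + (0) + 2·(0) = 0
All base exponents vanish — dimensionless.

yes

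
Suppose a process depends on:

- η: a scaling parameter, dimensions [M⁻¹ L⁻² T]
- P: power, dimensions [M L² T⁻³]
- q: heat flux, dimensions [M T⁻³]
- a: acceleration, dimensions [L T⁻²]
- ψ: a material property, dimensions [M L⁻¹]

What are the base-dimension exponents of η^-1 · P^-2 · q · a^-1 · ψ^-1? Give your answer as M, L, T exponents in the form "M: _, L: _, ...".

Collect each base-dimension exponent across the product:
  M: −(-1) − 2·(1) + (1) − (0) − (1) = -1
  L: −(-2) − 2·(2) + (0) − (1) − (-1) = -2
  T: −(1) − 2·(-3) + (-3) − (-2) − (0) = 4
So the dimensions are [M⁻¹ L⁻² T⁴].

M: -1, L: -2, T: 4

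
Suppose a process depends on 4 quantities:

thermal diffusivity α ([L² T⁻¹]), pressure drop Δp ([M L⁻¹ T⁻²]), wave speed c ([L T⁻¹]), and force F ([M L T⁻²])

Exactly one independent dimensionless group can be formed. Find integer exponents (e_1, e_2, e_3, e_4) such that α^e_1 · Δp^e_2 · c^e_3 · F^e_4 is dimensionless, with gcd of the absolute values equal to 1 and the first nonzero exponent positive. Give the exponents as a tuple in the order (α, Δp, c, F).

(2, 1, -2, -1)

M: e_1·(0) + e_2·(1) + e_3·(0) + e_4·(1) = 0
L: e_1·(2) + e_2·(-1) + e_3·(1) + e_4·(1) = 0
T: e_1·(-1) + e_2·(-2) + e_3·(-1) + e_4·(-2) = 0
Solving this homogeneous linear system for the smallest-integer solution (first nonzero entry positive) gives (2, 1, -2, -1).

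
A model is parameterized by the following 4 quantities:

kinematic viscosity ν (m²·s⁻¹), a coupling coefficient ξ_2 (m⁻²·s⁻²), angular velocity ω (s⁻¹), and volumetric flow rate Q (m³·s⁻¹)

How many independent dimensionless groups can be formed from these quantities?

2

There are 4 variables and 2 base dimensions (L, T).
The dimension matrix has rank 2.
Independent dimensionless groups: 4 − 2 = 2.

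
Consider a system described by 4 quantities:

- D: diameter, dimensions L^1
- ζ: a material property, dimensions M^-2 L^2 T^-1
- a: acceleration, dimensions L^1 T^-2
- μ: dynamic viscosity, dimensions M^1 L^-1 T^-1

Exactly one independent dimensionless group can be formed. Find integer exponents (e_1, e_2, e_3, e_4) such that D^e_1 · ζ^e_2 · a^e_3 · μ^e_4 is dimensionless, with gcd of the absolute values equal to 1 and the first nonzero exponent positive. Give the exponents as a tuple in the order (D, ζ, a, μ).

M: e_1·(0) + e_2·(-2) + e_3·(0) + e_4·(1) = 0
L: e_1·(1) + e_2·(2) + e_3·(1) + e_4·(-1) = 0
T: e_1·(0) + e_2·(-1) + e_3·(-2) + e_4·(-1) = 0
Solving this homogeneous linear system for the smallest-integer solution (first nonzero entry positive) gives (3, 2, -3, 4).

(3, 2, -3, 4)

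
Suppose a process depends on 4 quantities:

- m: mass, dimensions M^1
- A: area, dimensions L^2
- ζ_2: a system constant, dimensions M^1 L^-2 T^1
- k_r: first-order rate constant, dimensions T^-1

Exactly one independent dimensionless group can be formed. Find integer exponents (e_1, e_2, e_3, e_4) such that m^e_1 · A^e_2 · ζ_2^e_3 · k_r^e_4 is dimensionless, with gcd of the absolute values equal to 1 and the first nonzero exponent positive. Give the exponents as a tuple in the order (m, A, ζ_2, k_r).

M: e_1·(1) + e_2·(0) + e_3·(1) + e_4·(0) = 0
L: e_1·(0) + e_2·(2) + e_3·(-2) + e_4·(0) = 0
T: e_1·(0) + e_2·(0) + e_3·(1) + e_4·(-1) = 0
Solving this homogeneous linear system for the smallest-integer solution (first nonzero entry positive) gives (1, -1, -1, -1).

(1, -1, -1, -1)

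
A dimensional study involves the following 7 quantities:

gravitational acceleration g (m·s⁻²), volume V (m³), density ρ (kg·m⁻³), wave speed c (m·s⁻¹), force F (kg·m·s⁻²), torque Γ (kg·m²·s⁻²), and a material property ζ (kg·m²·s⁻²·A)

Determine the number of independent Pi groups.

3

There are 7 variables and 4 base dimensions (M, L, T, I).
The dimension matrix has rank 4.
Independent dimensionless groups: 7 − 4 = 3.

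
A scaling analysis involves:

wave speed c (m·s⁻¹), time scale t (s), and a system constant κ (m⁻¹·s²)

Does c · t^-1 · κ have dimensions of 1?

Sum the exponent of each base dimension across the product:
  L: [c]_L − [t]_L + [κ]_L = (1) − (0) + (-1) = 0
  T: [c]_T − [t]_T + [κ]_T = (-1) − (1) + (2) = 0
All base exponents vanish — dimensionless.

yes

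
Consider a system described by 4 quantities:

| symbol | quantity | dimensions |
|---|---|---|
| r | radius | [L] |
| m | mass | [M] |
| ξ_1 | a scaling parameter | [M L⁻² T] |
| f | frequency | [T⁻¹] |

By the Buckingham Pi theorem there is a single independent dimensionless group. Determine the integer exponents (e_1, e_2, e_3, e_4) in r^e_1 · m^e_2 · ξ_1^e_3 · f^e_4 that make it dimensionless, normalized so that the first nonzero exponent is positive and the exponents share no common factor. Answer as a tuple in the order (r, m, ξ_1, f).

M: e_1·(0) + e_2·(1) + e_3·(1) + e_4·(0) = 0
L: e_1·(1) + e_2·(0) + e_3·(-2) + e_4·(0) = 0
T: e_1·(0) + e_2·(0) + e_3·(1) + e_4·(-1) = 0
Solving this homogeneous linear system for the smallest-integer solution (first nonzero entry positive) gives (2, -1, 1, 1).

(2, -1, 1, 1)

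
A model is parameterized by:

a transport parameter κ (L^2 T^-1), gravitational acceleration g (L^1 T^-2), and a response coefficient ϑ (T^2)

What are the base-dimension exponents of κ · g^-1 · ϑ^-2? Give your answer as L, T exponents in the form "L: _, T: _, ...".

L: 1, T: -3

Collect each base-dimension exponent across the product:
  L: (2) − (1) − 2·(0) = 1
  T: (-1) − (-2) − 2·(2) = -3
So the dimensions are [L T⁻³].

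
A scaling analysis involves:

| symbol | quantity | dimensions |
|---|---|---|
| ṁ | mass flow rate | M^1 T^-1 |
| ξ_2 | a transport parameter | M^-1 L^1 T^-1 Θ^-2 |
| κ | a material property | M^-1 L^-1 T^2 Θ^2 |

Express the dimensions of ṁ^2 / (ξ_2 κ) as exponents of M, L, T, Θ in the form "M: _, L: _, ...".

Collect each base-dimension exponent across the product:
  M: 2·(1) − (-1) − (-1) = 4
  L: 2·(0) − (1) − (-1) = 0
  T: 2·(-1) − (-1) − (2) = -3
  Θ: 2·(0) − (-2) − (2) = 0
So the dimensions are [M⁴ T⁻³].

M: 4, L: 0, T: -3, Θ: 0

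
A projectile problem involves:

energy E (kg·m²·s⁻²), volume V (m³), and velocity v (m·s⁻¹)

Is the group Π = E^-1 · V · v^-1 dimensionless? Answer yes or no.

Sum the exponent of each base dimension across the product:
  M: −[E]_M + [V]_M − [v]_M = −(1) + (0) − (0) = -1
  L: −[E]_L + [V]_L − [v]_L = −(2) + (3) − (1) = 0
  T: −[E]_T + [V]_T − [v]_T = −(-2) + (0) − (-1) = 3
Net dimensions [M⁻¹ T³] ≠ [1] — not dimensionless.

no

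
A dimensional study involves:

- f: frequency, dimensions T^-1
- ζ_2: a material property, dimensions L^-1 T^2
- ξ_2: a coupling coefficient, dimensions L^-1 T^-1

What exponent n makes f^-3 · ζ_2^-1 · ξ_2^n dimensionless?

1

Balance the L exponent: (-1)·n from ξ_2, plus −3·(0) − (-1) = 1 from the rest, must sum to zero.
−n + 1 = 0, so n = 1.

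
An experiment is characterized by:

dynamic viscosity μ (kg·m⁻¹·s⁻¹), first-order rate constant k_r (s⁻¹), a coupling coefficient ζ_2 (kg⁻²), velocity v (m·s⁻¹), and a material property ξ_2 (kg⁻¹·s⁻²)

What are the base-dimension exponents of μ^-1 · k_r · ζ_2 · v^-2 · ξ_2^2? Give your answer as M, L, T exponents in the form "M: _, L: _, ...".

Collect each base-dimension exponent across the product:
  M: −(1) + (0) + (-2) − 2·(0) + 2·(-1) = -5
  L: −(-1) + (0) + (0) − 2·(1) + 2·(0) = -1
  T: −(-1) + (-1) + (0) − 2·(-1) + 2·(-2) = -2
So the dimensions are [M⁻⁵ L⁻¹ T⁻²].

M: -5, L: -1, T: -2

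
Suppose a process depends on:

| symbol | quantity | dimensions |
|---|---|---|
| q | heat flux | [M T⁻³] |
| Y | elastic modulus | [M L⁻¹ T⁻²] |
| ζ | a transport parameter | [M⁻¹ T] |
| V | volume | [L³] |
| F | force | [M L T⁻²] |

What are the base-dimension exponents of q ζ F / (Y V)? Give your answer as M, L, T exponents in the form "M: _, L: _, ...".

M: 0, L: -1, T: -2

Collect each base-dimension exponent across the product:
  M: (1) − (1) + (-1) − (0) + (1) = 0
  L: (0) − (-1) + (0) − (3) + (1) = -1
  T: (-3) − (-2) + (1) − (0) + (-2) = -2
So the dimensions are [L⁻¹ T⁻²].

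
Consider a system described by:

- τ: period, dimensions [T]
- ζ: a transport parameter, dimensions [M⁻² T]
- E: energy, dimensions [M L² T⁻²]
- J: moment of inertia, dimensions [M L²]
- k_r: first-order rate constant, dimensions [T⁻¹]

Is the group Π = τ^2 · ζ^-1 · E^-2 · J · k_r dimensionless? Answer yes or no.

Sum the exponent of each base dimension across the product:
  M: 2·[τ]_M − [ζ]_M − 2·[E]_M + [J]_M + [k_r]_M = 2·(0) − (-2) − 2·(1) + (1) + (0) = 1
  L: 2·[τ]_L − [ζ]_L − 2·[E]_L + [J]_L + [k_r]_L = 2·(0) − (0) − 2·(2) + (2) + (0) = -2
  T: 2·[τ]_T − [ζ]_T − 2·[E]_T + [J]_T + [k_r]_T = 2·(1) − (1) − 2·(-2) + (0) + (-1) = 4
Net dimensions [M L⁻² T⁴] ≠ [1] — not dimensionless.

no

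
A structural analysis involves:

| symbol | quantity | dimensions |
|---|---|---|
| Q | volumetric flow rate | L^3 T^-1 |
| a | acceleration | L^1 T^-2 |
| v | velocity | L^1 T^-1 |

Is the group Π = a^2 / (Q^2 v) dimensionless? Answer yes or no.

no

Sum the exponent of each base dimension across the product:
  L: −2·[Q]_L + 2·[a]_L − [v]_L = −2·(3) + 2·(1) − (1) = -5
  T: −2·[Q]_T + 2·[a]_T − [v]_T = −2·(-1) + 2·(-2) − (-1) = -1
Net dimensions [L⁻⁵ T⁻¹] ≠ [1] — not dimensionless.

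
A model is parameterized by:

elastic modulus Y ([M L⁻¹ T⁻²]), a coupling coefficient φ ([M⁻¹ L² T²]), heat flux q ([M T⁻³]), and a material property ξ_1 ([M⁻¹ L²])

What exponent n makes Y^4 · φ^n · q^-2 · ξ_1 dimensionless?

1

Balance the M exponent: (-1)·n from φ, plus 4·(1) − 2·(1) + (-1) = 1 from the rest, must sum to zero.
−n + 1 = 0, so n = 1.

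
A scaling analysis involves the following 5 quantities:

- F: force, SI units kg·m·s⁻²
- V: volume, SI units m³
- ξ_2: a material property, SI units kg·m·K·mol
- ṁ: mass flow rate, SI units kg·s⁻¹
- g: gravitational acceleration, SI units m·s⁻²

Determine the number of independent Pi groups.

There are 5 variables and 5 base dimensions (M, L, T, Θ, N).
The dimension matrix has rank 4 (less than 5: the dimension vectors are linearly dependent).
Independent dimensionless groups: 5 − 4 = 1.

1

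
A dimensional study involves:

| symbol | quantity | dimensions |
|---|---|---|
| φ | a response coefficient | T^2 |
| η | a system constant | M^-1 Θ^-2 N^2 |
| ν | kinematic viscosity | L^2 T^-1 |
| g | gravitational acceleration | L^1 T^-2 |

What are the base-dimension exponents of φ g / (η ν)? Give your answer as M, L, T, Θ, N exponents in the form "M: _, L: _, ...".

M: 1, L: -1, T: 1, Θ: 2, N: -2

Collect each base-dimension exponent across the product:
  M: (0) − (-1) − (0) + (0) = 1
  L: (0) − (0) − (2) + (1) = -1
  T: (2) − (0) − (-1) + (-2) = 1
  Θ: (0) − (-2) − (0) + (0) = 2
  N: (0) − (2) − (0) + (0) = -2
So the dimensions are [M L⁻¹ T Θ² N⁻²].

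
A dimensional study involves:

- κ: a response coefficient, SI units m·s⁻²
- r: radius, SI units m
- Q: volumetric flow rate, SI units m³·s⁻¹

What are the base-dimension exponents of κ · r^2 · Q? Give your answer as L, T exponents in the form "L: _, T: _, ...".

L: 6, T: -3

Collect each base-dimension exponent across the product:
  L: (1) + 2·(1) + (3) = 6
  T: (-2) + 2·(0) + (-1) = -3
So the dimensions are [L⁶ T⁻³].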